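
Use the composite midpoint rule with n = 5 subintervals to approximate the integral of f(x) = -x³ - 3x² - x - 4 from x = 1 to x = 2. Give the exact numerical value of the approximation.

-16.225

h = (2 − 1)/5 = 0.2.
Midpoints m₁,…,m₅ = 1.1, 1.3, 1.5, 1.7, 1.9.
f(m₁)=-10.061, f(m₂)=-12.567, f(m₃)=-15.625, f(m₄)=-19.283, f(m₅)=-23.589.
h·[f(m₁) + f(m₂) + f(m₃) + f(m₄) + f(m₅)] = 0.2·(-81.125) = -16.225.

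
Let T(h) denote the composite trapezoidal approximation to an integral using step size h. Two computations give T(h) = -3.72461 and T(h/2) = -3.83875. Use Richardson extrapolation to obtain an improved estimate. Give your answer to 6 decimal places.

-3.876797

R = (4·T(h/2) − T(h)) / 3 = (4·(-3.83875) − (-3.72461))/3 = (-11.63039)/3 = -3.876797.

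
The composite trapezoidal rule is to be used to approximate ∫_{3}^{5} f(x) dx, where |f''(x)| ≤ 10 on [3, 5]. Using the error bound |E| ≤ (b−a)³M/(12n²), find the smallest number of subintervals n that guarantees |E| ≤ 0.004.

41

Need 80/(12n²) ≤ 0.004.
n² ≥ 80/(12·0.004) = 1666.67 ⇒ n ≥ 40.8248, so the smallest n is 41.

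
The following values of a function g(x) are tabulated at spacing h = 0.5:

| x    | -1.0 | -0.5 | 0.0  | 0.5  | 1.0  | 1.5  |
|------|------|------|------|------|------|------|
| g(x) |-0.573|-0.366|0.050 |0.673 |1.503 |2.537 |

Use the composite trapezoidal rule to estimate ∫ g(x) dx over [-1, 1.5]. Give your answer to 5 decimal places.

h = 0.5, n = 5.
(h/2)·[y₀ + 2y₁ + 2y₂ + 2y₃ + 2y₄ + y₅] = 0.25·(5.684) = 1.42100.

1.42100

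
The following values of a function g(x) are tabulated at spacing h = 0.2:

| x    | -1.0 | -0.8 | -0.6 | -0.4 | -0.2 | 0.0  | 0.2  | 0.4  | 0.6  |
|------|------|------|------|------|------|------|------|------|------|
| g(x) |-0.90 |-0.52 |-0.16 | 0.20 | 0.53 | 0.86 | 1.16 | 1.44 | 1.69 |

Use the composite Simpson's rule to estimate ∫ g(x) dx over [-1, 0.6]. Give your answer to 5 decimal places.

h = 0.2, n = 8.
(h/3)·[y₀ + 4y₁ + 2y₂ + 4y₃ + 2y₄ + 4y₅ + 2y₆ + 4y₇ + y₈] = 0.066667·(11.77) = 0.78467.

0.78467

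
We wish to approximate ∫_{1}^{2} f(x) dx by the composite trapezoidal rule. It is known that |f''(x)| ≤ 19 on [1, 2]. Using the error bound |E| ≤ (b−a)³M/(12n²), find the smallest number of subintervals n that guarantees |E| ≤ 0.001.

40

Need 19/(12n²) ≤ 0.001.
n² ≥ 19/(12·0.001) = 1583.33 ⇒ n ≥ 39.7911, so the smallest n is 40.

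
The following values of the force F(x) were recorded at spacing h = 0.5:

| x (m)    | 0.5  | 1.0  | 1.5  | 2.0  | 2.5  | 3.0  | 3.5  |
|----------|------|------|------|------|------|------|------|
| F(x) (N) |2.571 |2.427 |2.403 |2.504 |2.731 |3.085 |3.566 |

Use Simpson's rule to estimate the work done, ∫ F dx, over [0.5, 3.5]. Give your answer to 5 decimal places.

8.07817

h = 0.5, n = 6.
(h/3)·[y₀ + 4y₁ + 2y₂ + 4y₃ + 2y₄ + 4y₅ + y₆] = 0.166667·(48.469) = 8.07817.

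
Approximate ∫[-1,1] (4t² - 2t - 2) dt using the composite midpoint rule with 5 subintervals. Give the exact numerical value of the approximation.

-1.44

h = (1 − (-1))/5 = 0.4.
Midpoints m₁,…,m₅ = -0.8, -0.4, 0, 0.4, 0.8.
f(m₁)=2.16, f(m₂)=-0.56, f(m₃)=-2, f(m₄)=-2.16, f(m₅)=-1.04.
h·[f(m₁) + f(m₂) + f(m₃) + f(m₄) + f(m₅)] = 0.4·(-3.6) = -1.44.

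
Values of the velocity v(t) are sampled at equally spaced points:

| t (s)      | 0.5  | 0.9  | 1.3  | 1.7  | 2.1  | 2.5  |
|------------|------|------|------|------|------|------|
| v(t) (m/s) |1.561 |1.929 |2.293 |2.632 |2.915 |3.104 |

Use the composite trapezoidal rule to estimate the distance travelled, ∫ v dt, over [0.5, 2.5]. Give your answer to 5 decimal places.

h = 0.4, n = 5.
(h/2)·[y₀ + 2y₁ + 2y₂ + 2y₃ + 2y₄ + y₅] = 0.2·(24.203) = 4.84060.

4.84060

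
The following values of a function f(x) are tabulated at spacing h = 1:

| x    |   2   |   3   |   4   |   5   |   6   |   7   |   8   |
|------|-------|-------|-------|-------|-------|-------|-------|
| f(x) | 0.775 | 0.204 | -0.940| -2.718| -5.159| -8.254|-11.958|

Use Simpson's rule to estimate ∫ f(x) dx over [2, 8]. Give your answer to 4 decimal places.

-22.1510

h = 1, n = 6.
(h/3)·[y₀ + 4y₁ + 2y₂ + 4y₃ + 2y₄ + 4y₅ + y₆] = 0.333333·(-66.453) = -22.1510.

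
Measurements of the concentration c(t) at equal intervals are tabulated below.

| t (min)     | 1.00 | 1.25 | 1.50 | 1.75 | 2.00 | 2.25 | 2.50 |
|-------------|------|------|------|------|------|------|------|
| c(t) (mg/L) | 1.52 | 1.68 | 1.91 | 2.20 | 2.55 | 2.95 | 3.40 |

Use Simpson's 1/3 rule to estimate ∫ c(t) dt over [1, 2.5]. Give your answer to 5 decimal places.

3.43000

h = 0.25, n = 6.
(h/3)·[y₀ + 4y₁ + 2y₂ + 4y₃ + 2y₄ + 4y₅ + y₆] = 0.083333·(41.16) = 3.43000.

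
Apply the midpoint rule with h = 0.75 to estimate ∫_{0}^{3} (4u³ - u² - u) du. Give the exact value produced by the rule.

65.109375

h = (3 − 0)/4 = 0.75.
Midpoints m₁,…,m₄ = 0.375, 1.125, 1.875, 2.625.
f(m₁)=-0.3046875, f(m₂)=3.3046875, f(m₃)=20.9765625, f(m₄)=62.8359375.
h·[f(m₁) + f(m₂) + f(m₃) + f(m₄)] = 0.75·(86.8125) = 65.109375.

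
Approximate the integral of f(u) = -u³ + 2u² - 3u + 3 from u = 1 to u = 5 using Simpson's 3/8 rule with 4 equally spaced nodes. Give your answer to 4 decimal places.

h = (5 − 1)/3 = 1.333333.
Nodes u₀,…,u₃ = 1, 2.333333, 3.666667, 5.
f(u) = -u³ + 2u² - 3u + 3: f₀=1, f₁=-5.814815, f₂=-30.407407, f₃=-87.
(3h/8)·[f₀ + 3f₁ + 3f₂ + f₃] = 0.5·(-194.666667) = -97.3333.

-97.3333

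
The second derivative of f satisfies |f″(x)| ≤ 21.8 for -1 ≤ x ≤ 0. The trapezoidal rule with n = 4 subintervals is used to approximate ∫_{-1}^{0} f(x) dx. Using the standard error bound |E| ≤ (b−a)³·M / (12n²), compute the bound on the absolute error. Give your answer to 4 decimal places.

0.1135

|E| ≤ (1)³·21.8 / (12·4²) = 21.8/192 = 0.1135.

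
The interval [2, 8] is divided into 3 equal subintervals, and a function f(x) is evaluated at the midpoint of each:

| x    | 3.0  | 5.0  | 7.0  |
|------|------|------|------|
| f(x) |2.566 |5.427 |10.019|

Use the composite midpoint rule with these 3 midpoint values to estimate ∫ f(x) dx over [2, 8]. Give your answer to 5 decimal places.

36.02400

h = 2, n = 3.
h·[y(m₁) + y(m₂) + y(m₃)] = 2·(18.012) = 36.02400.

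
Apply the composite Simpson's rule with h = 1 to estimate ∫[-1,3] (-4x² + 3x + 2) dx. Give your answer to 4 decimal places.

-17.3333

h = (3 − (-1))/4 = 1.
Nodes x₀,…,x₄ = -1, 0, 1, 2, 3.
f(x) = -4x² + 3x + 2: f₀=-5, f₁=2, f₂=1, f₃=-8, f₄=-25.
(h/3)·[f₀ + 4f₁ + 2f₂ + 4f₃ + f₄] = 0.333333·(-52) = -17.3333.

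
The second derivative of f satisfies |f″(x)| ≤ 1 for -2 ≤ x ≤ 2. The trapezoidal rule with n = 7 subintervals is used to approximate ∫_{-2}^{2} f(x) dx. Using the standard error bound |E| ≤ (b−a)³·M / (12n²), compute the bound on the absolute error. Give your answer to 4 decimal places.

|E| ≤ (4)³·1 / (12·7²) = 64/588 = 0.1088.

0.1088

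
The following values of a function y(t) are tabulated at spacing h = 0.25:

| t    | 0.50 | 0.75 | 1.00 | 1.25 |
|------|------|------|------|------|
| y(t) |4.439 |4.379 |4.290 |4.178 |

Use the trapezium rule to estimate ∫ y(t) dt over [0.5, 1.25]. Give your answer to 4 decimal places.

3.2444

h = 0.25, n = 3.
(h/2)·[y₀ + 2y₁ + 2y₂ + y₃] = 0.125·(25.955) = 3.2444.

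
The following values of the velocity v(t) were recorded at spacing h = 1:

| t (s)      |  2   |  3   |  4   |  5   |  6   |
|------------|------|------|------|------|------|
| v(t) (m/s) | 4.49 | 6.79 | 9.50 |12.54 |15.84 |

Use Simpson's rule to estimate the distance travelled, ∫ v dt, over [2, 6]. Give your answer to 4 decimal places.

h = 1, n = 4.
(h/3)·[y₀ + 4y₁ + 2y₂ + 4y₃ + y₄] = 0.333333·(116.65) = 38.8833.

38.8833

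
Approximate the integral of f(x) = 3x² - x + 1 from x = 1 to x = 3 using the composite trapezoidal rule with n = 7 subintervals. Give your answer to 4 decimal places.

h = (3 − 1)/7 = 0.285714.
Nodes x₀,…,x₇ = 1, 1.285714, 1.571429, 1.857143, 2.142857, 2.428571, 2.714286, 3.
f(x) = 3x² - x + 1: f₀=3, f₁=4.673469, f₂=6.836735, f₃=9.489796, f₄=12.632653, f₅=16.265306, f₆=20.387755, f₇=25.
(h/2)·[f₀ + 2f₁ + 2f₂ + 2f₃ + 2f₄ + 2f₅ + 2f₆ + f₇] = 0.142857·(168.571429) = 24.0816.

24.0816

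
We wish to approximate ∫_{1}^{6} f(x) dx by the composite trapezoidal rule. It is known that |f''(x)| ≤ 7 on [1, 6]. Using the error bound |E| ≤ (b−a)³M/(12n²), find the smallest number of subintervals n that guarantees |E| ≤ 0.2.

Need 875/(12n²) ≤ 0.2.
n² ≥ 875/(12·0.2) = 364.583 ⇒ n ≥ 19.0941, so the smallest n is 20.

20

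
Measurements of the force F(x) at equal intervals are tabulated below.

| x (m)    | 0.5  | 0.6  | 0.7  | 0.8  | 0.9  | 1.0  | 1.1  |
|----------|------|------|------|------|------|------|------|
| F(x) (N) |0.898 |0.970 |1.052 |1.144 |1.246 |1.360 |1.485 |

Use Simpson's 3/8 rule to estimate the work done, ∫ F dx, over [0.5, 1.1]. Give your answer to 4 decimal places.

h = 0.1, n = 6.
(3h/8)·[y₀ + 3y₁ + 3y₂ + 2y₃ + 3y₄ + 3y₅ + y₆] = 0.0375·(18.555) = 0.6958.

0.6958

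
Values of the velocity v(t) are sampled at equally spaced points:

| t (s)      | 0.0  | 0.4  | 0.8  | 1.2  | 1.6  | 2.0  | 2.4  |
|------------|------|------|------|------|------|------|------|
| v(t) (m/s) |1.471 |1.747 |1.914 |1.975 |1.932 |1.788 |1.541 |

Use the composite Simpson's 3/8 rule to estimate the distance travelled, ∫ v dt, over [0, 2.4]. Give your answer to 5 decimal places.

h = 0.4, n = 6.
(3h/8)·[y₀ + 3y₁ + 3y₂ + 2y₃ + 3y₄ + 3y₅ + y₆] = 0.15·(29.105) = 4.36575.

4.36575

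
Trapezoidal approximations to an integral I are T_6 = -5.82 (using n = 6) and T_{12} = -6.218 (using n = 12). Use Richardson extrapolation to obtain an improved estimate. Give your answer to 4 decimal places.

R = (4·T_{12} − T_6) / 3 = (4·(-6.218) − (-5.82))/3 = (-19.052)/3 = -6.3507.

-6.3507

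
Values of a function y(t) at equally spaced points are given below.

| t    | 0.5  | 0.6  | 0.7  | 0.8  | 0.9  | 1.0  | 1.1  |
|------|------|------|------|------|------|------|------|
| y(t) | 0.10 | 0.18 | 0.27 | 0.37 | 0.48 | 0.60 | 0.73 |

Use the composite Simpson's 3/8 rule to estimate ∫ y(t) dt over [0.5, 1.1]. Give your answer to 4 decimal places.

h = 0.1, n = 6.
(3h/8)·[y₀ + 3y₁ + 3y₂ + 2y₃ + 3y₄ + 3y₅ + y₆] = 0.0375·(6.16) = 0.2310.

0.2310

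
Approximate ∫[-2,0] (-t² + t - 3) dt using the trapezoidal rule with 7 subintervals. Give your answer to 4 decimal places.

-10.6939

h = (0 − (-2))/7 = 0.285714.
Nodes t₀,…,t₇ = -2, -1.714286, -1.428571, -1.142857, -0.857143, -0.571429, -0.285714, 0.
f(t) = -t² + t - 3: f₀=-9, f₁=-7.653061, f₂=-6.469388, f₃=-5.448980, f₄=-4.591837, f₅=-3.897959, f₆=-3.367347, f₇=-3.
(h/2)·[f₀ + 2f₁ + 2f₂ + 2f₃ + 2f₄ + 2f₅ + 2f₆ + f₇] = 0.142857·(-74.857143) = -10.6939.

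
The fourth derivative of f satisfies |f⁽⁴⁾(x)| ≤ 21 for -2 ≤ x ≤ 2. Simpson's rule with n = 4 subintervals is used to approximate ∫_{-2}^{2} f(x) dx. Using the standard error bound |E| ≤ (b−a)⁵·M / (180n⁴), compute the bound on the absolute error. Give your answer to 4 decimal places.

0.4667

|E| ≤ (4)⁵·21 / (180·4⁴) = 21504/46080 = 0.4667.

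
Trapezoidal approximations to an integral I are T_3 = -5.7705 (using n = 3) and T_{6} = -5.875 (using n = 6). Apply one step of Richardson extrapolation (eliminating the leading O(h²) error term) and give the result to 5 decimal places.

-5.90983

R = (4·T_{6} − T_3) / 3 = (4·(-5.875) − (-5.7705))/3 = (-17.7295)/3 = -5.90983.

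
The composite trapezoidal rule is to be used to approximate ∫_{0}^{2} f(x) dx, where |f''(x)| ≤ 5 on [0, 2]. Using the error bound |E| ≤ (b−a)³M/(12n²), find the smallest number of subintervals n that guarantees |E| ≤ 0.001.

58

Need 40/(12n²) ≤ 0.001.
n² ≥ 40/(12·0.001) = 3333.33 ⇒ n ≥ 57.7350, so the smallest n is 58.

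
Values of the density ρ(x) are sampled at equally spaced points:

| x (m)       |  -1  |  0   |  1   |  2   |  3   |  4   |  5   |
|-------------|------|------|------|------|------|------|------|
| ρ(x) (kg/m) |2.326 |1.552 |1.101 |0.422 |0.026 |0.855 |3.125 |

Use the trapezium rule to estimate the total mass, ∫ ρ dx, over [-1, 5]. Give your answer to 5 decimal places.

6.68150

h = 1, n = 6.
(h/2)·[y₀ + 2y₁ + 2y₂ + 2y₃ + 2y₄ + 2y₅ + y₆] = 0.5·(13.363) = 6.68150.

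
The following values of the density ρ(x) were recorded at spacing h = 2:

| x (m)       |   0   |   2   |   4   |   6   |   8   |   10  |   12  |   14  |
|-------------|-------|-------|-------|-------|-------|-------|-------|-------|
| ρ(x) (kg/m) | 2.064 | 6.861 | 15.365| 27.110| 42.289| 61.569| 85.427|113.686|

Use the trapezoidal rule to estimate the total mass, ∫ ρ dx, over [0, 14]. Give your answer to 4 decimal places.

592.9920

h = 2, n = 7.
(h/2)·[y₀ + 2y₁ + 2y₂ + 2y₃ + 2y₄ + 2y₅ + 2y₆ + y₇] = 1·(592.992) = 592.9920.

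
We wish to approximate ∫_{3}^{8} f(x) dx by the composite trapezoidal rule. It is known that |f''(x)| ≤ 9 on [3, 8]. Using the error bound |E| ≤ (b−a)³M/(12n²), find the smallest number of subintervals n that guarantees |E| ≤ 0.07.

37

Need 1125/(12n²) ≤ 0.07.
n² ≥ 1125/(12·0.07) = 1339.29 ⇒ n ≥ 36.5963, so the smallest n is 37.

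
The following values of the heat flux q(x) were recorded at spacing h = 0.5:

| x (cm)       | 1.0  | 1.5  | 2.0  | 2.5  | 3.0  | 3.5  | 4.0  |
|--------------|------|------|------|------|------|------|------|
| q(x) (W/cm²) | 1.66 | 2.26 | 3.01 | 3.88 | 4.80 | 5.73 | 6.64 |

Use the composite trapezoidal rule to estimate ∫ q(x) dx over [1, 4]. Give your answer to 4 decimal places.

h = 0.5, n = 6.
(h/2)·[y₀ + 2y₁ + 2y₂ + 2y₃ + 2y₄ + 2y₅ + y₆] = 0.25·(47.66) = 11.9150.

11.9150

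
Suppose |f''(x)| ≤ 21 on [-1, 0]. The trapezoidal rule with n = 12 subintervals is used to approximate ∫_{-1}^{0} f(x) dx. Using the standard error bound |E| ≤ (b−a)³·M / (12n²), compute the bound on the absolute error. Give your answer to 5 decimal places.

0.01215

|E| ≤ (1)³·21 / (12·12²) = 21/1728 = 0.01215.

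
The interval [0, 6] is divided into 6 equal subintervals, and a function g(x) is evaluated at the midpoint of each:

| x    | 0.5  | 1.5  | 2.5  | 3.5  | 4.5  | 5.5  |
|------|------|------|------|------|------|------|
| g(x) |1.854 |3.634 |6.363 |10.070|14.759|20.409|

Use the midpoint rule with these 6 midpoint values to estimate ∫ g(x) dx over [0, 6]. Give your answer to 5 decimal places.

h = 1, n = 6.
h·[y(m₁) + y(m₂) + y(m₃) + y(m₄) + y(m₅) + y(m₆)] = 1·(57.089) = 57.08900.

57.08900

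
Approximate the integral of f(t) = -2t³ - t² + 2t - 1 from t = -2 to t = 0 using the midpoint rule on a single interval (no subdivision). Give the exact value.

M = (b−a)·f(-1) = 2·(-2) = -4.

-4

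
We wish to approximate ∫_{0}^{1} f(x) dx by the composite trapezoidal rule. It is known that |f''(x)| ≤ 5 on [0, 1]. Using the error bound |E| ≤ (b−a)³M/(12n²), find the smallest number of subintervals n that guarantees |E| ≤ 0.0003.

Need 5/(12n²) ≤ 0.0003.
n² ≥ 5/(12·0.0003) = 1388.89 ⇒ n ≥ 37.2678, so the smallest n is 38.

38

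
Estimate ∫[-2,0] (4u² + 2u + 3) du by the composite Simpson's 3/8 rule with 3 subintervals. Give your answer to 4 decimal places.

12.6667

h = (0 − (-2))/3 = 0.666667.
Nodes u₀,…,u₃ = -2, -1.333333, -0.666667, 0.
f(u) = 4u² + 2u + 3: f₀=15, f₁=7.444444, f₂=3.444444, f₃=3.
(3h/8)·[f₀ + 3f₁ + 3f₂ + f₃] = 0.25·(50.666667) = 12.6667.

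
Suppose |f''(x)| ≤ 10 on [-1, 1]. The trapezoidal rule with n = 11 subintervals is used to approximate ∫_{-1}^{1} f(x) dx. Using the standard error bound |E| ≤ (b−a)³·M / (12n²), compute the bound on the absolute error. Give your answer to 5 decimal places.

|E| ≤ (2)³·10 / (12·11²) = 80/1452 = 0.05510.

0.05510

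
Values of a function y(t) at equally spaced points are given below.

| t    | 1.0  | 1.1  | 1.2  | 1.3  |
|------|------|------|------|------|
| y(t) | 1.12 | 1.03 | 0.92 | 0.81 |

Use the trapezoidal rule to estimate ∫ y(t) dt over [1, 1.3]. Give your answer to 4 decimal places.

h = 0.1, n = 3.
(h/2)·[y₀ + 2y₁ + 2y₂ + y₃] = 0.05·(5.83) = 0.2915.

0.2915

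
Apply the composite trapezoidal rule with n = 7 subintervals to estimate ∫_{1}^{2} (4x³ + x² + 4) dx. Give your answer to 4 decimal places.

h = (2 − 1)/7 = 0.142857.
Nodes x₀,…,x₇ = 1, 1.142857, 1.285714, 1.428571, 1.571429, 1.714286, 1.857143, 2.
f(x) = 4x³ + x² + 4: f₀=9, f₁=11.276968, f₂=14.154519, f₃=17.702624, f₄=21.991254, f₅=27.090379, f₆=33.069971, f₇=40.
(h/2)·[f₀ + 2f₁ + 2f₂ + 2f₃ + 2f₄ + 2f₅ + 2f₆ + f₇] = 0.071429·(299.571429) = 21.3980.

21.3980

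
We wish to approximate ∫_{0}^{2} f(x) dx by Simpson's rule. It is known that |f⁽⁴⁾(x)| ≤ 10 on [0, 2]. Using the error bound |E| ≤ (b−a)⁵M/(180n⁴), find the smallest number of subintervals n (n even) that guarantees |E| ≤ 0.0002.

10

Need 320/(180n⁴) ≤ 0.0002.
n⁴ ≥ 320/(180·0.0002) = 8888.89 ⇒ n ≥ 9.7098, so the smallest even n is 10. (n must be even for Simpson's rule.)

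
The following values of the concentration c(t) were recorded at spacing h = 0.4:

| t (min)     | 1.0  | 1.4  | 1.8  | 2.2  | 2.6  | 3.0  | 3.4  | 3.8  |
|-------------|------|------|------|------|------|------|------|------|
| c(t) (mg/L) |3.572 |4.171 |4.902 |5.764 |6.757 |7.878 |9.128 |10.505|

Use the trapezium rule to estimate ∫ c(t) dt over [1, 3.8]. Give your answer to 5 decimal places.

18.25540

h = 0.4, n = 7.
(h/2)·[y₀ + 2y₁ + 2y₂ + 2y₃ + 2y₄ + 2y₅ + 2y₆ + y₇] = 0.2·(91.277) = 18.25540.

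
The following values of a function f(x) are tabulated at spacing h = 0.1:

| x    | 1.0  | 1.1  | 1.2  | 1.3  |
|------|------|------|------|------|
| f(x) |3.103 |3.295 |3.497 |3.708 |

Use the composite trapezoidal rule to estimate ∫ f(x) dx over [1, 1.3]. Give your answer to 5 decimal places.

1.01975

h = 0.1, n = 3.
(h/2)·[y₀ + 2y₁ + 2y₂ + y₃] = 0.05·(20.395) = 1.01975.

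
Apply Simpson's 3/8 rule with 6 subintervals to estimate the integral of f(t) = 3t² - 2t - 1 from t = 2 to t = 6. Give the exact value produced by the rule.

172

h = (6 − 2)/6 = 0.666667.
Nodes t₀,…,t₆ = 2, 2.666667, 3.333333, 4, 4.666667, 5.333333, 6.
f(t) = 3t² - 2t - 1: f₀=7, f₁=15, f₂=25.666667, f₃=39, f₄=55, f₅=73.666667, f₆=95.
(3h/8)·[f₀ + 3f₁ + 3f₂ + 2f₃ + 3f₄ + 3f₅ + f₆] = 0.25·(688) = 172.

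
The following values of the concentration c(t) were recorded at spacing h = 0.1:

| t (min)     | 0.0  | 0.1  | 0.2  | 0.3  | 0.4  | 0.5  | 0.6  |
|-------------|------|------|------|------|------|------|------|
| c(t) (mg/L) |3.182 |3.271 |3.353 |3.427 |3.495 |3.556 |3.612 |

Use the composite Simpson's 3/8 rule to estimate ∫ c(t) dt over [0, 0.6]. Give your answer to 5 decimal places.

2.05024

h = 0.1, n = 6.
(3h/8)·[y₀ + 3y₁ + 3y₂ + 2y₃ + 3y₄ + 3y₅ + y₆] = 0.0375·(54.673) = 2.05024.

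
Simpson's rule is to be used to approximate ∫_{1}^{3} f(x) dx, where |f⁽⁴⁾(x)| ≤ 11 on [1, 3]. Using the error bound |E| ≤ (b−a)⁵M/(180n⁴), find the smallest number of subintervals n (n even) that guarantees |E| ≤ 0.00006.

14

Need 352/(180n⁴) ≤ 0.00006.
n⁴ ≥ 352/(180·0.00006) = 32592.6 ⇒ n ≥ 13.4363, so the smallest even n is 14. (n must be even for Simpson's rule.)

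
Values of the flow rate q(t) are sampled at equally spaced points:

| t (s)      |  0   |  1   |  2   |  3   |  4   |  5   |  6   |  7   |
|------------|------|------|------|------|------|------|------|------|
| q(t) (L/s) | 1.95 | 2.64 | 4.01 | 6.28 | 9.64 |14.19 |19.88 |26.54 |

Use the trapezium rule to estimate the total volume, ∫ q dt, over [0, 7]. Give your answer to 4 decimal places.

h = 1, n = 7.
(h/2)·[y₀ + 2y₁ + 2y₂ + 2y₃ + 2y₄ + 2y₅ + 2y₆ + y₇] = 0.5·(141.77) = 70.8850.

70.8850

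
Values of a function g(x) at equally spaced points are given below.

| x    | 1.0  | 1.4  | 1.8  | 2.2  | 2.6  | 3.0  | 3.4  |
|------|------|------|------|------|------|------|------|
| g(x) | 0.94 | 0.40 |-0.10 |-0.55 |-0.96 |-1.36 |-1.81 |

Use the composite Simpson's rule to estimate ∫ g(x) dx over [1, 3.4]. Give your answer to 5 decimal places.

h = 0.4, n = 6.
(h/3)·[y₀ + 4y₁ + 2y₂ + 4y₃ + 2y₄ + 4y₅ + y₆] = 0.133333·(-9.03) = -1.20400.

-1.20400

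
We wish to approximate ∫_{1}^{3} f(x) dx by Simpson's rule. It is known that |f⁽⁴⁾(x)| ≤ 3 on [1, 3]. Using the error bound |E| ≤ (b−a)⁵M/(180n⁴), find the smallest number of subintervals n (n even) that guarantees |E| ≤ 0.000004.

Need 96/(180n⁴) ≤ 0.000004.
n⁴ ≥ 96/(180·0.000004) = 133333 ⇒ n ≥ 19.1089, so the smallest even n is 20. (n must be even for Simpson's rule.)

20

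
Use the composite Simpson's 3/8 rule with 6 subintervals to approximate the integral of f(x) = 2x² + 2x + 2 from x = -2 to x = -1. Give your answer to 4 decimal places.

h = (-1 − (-2))/6 = 0.166667.
Nodes x₀,…,x₆ = -2, -1.833333, -1.666667, -1.5, -1.333333, -1.166667, -1.
f(x) = 2x² + 2x + 2: f₀=6, f₁=5.055556, f₂=4.222222, f₃=3.5, f₄=2.888889, f₅=2.388889, f₆=2.
(3h/8)·[f₀ + 3f₁ + 3f₂ + 2f₃ + 3f₄ + 3f₅ + f₆] = 0.0625·(58.666667) = 3.6667.

3.6667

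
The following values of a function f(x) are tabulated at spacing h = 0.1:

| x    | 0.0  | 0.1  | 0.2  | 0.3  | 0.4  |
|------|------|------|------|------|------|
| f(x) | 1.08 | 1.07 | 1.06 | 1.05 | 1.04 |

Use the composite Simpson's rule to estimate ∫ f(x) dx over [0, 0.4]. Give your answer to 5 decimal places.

0.42400

h = 0.1, n = 4.
(h/3)·[y₀ + 4y₁ + 2y₂ + 4y₃ + y₄] = 0.033333·(12.72) = 0.42400.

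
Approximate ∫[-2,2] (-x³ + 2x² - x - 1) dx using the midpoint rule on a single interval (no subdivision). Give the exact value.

-4

M = (b−a)·f(0) = 4·(-1) = -4.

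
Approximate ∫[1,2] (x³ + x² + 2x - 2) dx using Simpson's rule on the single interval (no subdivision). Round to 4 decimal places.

S = (b−a)/6 · [f(1) + 4f(1.5) + f(2)] = 0.166667·[2 + 4·6.625 + 14] = 7.0833.

7.0833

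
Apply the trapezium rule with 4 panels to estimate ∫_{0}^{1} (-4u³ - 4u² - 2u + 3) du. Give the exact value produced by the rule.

h = (1 − 0)/4 = 0.25.
Nodes u₀,…,u₄ = 0, 0.25, 0.5, 0.75, 1.
f(u) = -4u³ - 4u² - 2u + 3: f₀=3, f₁=2.1875, f₂=0.5, f₃=-2.4375, f₄=-7.
(h/2)·[f₀ + 2f₁ + 2f₂ + 2f₃ + f₄] = 0.125·(-3.5) = -0.4375.

-0.4375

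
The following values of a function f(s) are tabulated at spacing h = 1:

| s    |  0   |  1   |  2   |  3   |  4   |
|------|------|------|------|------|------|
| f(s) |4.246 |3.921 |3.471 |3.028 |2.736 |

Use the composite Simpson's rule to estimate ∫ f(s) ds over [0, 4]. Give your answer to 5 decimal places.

h = 1, n = 4.
(h/3)·[y₀ + 4y₁ + 2y₂ + 4y₃ + y₄] = 0.333333·(41.720) = 13.90667.

13.90667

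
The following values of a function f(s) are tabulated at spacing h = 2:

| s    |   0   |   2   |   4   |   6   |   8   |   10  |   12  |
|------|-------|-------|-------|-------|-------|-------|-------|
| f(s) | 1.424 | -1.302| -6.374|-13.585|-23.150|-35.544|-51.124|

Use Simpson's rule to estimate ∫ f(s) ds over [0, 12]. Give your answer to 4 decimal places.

h = 2, n = 6.
(h/3)·[y₀ + 4y₁ + 2y₂ + 4y₃ + 2y₄ + 4y₅ + y₆] = 0.666667·(-310.472) = -206.9813.

-206.9813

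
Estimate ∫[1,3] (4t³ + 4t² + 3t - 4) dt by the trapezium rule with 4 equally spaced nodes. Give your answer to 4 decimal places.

h = (3 − 1)/3 = 0.666667.
Nodes t₀,…,t₃ = 1, 1.666667, 2.333333, 3.
f(t) = 4t³ + 4t² + 3t - 4: f₀=7, f₁=30.629630, f₂=75.592593, f₃=149.
(h/2)·[f₀ + 2f₁ + 2f₂ + f₃] = 0.333333·(368.444444) = 122.8148.

122.8148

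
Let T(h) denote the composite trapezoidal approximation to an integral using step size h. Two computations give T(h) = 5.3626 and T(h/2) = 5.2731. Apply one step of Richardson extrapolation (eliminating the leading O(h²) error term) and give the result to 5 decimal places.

5.24327

R = (4·T(h/2) − T(h)) / 3 = (4·5.2731 − 5.3626)/3 = (15.7298)/3 = 5.24327.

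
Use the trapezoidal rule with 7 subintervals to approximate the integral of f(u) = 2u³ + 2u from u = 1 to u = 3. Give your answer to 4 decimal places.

48.3265

h = (3 − 1)/7 = 0.285714.
Nodes u₀,…,u₇ = 1, 1.285714, 1.571429, 1.857143, 2.142857, 2.428571, 2.714286, 3.
f(u) = 2u³ + 2u: f₀=4, f₁=6.822157, f₂=10.903790, f₃=16.524781, f₄=23.965015, f₅=33.504373, f₆=45.422741, f₇=60.
(h/2)·[f₀ + 2f₁ + 2f₂ + 2f₃ + 2f₄ + 2f₅ + 2f₆ + f₇] = 0.142857·(338.285714) = 48.3265.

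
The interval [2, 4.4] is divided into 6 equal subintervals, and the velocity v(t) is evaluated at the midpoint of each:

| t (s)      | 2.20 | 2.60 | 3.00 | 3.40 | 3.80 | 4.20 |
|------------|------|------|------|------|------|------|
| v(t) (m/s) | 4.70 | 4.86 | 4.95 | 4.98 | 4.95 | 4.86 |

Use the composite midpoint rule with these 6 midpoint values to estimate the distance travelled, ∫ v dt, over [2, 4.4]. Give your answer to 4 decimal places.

h = 0.4, n = 6.
h·[y(m₁) + y(m₂) + y(m₃) + y(m₄) + y(m₅) + y(m₆)] = 0.4·(29.30) = 11.7200.

11.7200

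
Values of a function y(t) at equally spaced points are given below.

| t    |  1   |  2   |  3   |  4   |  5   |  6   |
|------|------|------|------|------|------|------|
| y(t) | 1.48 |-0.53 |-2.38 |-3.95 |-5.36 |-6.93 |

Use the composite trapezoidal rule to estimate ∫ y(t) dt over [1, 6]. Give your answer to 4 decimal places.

-14.9450

h = 1, n = 5.
(h/2)·[y₀ + 2y₁ + 2y₂ + 2y₃ + 2y₄ + y₅] = 0.5·(-29.89) = -14.9450.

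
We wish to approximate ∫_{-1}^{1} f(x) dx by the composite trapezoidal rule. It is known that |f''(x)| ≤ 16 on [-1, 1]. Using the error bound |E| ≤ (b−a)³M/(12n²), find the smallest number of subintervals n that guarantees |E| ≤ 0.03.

Need 128/(12n²) ≤ 0.03.
n² ≥ 128/(12·0.03) = 355.556 ⇒ n ≥ 18.8562, so the smallest n is 19.

19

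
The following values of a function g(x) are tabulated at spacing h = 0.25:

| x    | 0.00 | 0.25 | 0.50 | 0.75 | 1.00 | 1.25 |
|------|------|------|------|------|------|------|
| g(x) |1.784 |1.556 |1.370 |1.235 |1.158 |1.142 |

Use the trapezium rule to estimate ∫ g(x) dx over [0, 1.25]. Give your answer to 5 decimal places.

1.69550

h = 0.25, n = 5.
(h/2)·[y₀ + 2y₁ + 2y₂ + 2y₃ + 2y₄ + y₅] = 0.125·(13.564) = 1.69550.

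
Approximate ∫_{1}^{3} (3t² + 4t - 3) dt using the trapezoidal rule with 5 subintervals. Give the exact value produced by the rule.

h = (3 − 1)/5 = 0.4.
Nodes t₀,…,t₅ = 1, 1.4, 1.8, 2.2, 2.6, 3.
f(t) = 3t² + 4t - 3: f₀=4, f₁=8.48, f₂=13.92, f₃=20.32, f₄=27.68, f₅=36.
(h/2)·[f₀ + 2f₁ + 2f₂ + 2f₃ + 2f₄ + f₅] = 0.2·(180.8) = 36.16.

36.16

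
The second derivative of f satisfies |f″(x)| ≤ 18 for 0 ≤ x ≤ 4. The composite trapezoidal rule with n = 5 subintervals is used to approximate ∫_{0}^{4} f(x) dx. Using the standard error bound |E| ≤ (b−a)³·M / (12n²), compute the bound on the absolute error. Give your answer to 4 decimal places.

3.8400

|E| ≤ (4)³·18 / (12·5²) = 1152/300 = 3.8400.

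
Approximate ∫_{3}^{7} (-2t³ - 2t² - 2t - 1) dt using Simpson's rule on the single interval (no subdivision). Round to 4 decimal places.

-1414.6667

S = (b−a)/6 · [f(3) + 4f(5) + f(7)] = 0.666667·[(-79) + 4·(-311) + (-799)] = -1414.6667.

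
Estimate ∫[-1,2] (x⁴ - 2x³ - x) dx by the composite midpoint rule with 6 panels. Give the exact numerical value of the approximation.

-2.58203125

h = (2 − (-1))/6 = 0.5.
Midpoints m₁,…,m₆ = -0.75, -0.25, 0.25, 0.75, 1.25, 1.75.
f(m₁)=1.91015625, f(m₂)=0.28515625, f(m₃)=-0.27734375, f(m₄)=-1.27734375, f(m₅)=-2.71484375, f(m₆)=-3.08984375.
h·[f(m₁) + f(m₂) + f(m₃) + f(m₄) + f(m₅) + f(m₆)] = 0.5·(-5.1640625) = -2.58203125.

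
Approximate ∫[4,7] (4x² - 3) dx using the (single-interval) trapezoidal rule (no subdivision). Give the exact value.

381

T = (b−a)/2 · [f(4) + f(7)] = 1.5·[61 + 193] = 381.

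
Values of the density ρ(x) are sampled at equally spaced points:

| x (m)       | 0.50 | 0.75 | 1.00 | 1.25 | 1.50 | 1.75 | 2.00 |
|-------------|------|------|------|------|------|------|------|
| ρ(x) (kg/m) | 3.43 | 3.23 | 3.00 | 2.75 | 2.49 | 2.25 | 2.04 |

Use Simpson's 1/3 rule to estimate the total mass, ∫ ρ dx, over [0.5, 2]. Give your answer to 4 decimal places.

h = 0.25, n = 6.
(h/3)·[y₀ + 4y₁ + 2y₂ + 4y₃ + 2y₄ + 4y₅ + y₆] = 0.083333·(49.37) = 4.1142.

4.1142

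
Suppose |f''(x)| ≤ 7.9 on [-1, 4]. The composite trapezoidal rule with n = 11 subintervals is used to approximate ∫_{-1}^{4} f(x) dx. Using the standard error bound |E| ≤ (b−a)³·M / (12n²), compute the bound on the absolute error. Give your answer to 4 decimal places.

|E| ≤ (5)³·7.9 / (12·11²) = 987.5/1452 = 0.6801.

0.6801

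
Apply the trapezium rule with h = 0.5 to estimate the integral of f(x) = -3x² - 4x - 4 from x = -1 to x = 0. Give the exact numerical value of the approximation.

-3.125

h = (0 − (-1))/2 = 0.5.
Nodes x₀,…,x₂ = -1, -0.5, 0.
f(x) = -3x² - 4x - 4: f₀=-3, f₁=-2.75, f₂=-4.
(h/2)·[f₀ + 2f₁ + f₂] = 0.25·(-12.5) = -3.125.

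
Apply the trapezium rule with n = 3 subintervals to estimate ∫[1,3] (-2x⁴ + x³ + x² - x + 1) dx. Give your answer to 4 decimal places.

h = (3 − 1)/3 = 0.666667.
Nodes x₀,…,x₃ = 1, 1.666667, 2.333333, 3.
f(x) = -2x⁴ + x³ + x² - x + 1: f₀=0, f₁=-8.691358, f₂=-42.469136, f₃=-128.
(h/2)·[f₀ + 2f₁ + 2f₂ + f₃] = 0.333333·(-230.320988) = -76.7737.

-76.7737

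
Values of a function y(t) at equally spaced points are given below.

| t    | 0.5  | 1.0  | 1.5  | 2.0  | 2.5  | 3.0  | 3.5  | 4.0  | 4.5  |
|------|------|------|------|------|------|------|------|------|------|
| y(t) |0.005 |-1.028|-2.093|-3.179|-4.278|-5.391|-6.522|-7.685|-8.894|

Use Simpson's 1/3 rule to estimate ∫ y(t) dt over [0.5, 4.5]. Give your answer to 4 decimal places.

h = 0.5, n = 8.
(h/3)·[y₀ + 4y₁ + 2y₂ + 4y₃ + 2y₄ + 4y₅ + 2y₆ + 4y₇ + y₈] = 0.166667·(-103.807) = -17.3012.

-17.3012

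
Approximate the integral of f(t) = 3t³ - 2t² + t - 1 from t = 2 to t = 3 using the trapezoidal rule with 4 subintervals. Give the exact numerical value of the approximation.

37.796875

h = (3 − 2)/4 = 0.25.
Nodes t₀,…,t₄ = 2, 2.25, 2.5, 2.75, 3.
f(t) = 3t³ - 2t² + t - 1: f₀=17, f₁=25.296875, f₂=35.875, f₃=49.015625, f₄=65.
(h/2)·[f₀ + 2f₁ + 2f₂ + 2f₃ + f₄] = 0.125·(302.375) = 37.796875.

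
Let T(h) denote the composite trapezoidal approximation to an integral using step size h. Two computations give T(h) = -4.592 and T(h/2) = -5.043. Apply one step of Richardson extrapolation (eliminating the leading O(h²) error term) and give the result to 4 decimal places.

-5.1933

R = (4·T(h/2) − T(h)) / 3 = (4·(-5.043) − (-4.592))/3 = (-15.580)/3 = -5.1933.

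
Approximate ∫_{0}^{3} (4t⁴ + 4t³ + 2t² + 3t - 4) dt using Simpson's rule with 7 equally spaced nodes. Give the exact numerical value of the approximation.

295

h = (3 − 0)/6 = 0.5.
Nodes t₀,…,t₆ = 0, 0.5, 1, 1.5, 2, 2.5, 3.
f(t) = 4t⁴ + 4t³ + 2t² + 3t - 4: f₀=-4, f₁=-1.25, f₂=9, f₃=38.75, f₄=106, f₅=234.75, f₆=455.
(h/3)·[f₀ + 4f₁ + 2f₂ + 4f₃ + 2f₄ + 4f₅ + f₆] = 0.166667·(1770) = 295.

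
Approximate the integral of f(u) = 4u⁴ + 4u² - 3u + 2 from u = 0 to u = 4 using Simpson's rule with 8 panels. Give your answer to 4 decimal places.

888.6667

h = (4 − 0)/8 = 0.5.
Nodes u₀,…,u₈ = 0, 0.5, 1, 1.5, 2, 2.5, 3, 3.5, 4.
f(u) = 4u⁴ + 4u² - 3u + 2: f₀=2, f₁=1.75, f₂=7, f₃=26.75, f₄=76, f₅=175.75, f₆=353, f₇=640.75, f₈=1078.
(h/3)·[f₀ + 4f₁ + 2f₂ + 4f₃ + 2f₄ + 4f₅ + 2f₆ + 4f₇ + f₈] = 0.166667·(5332) = 888.6667.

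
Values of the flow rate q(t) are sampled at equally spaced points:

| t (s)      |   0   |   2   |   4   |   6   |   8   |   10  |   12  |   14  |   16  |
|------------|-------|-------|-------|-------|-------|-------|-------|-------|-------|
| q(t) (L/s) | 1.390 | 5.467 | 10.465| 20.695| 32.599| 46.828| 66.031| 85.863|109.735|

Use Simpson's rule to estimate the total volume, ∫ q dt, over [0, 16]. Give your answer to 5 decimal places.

h = 2, n = 8.
(h/3)·[y₀ + 4y₁ + 2y₂ + 4y₃ + 2y₄ + 4y₅ + 2y₆ + 4y₇ + y₈] = 0.666667·(964.727) = 643.15133.

643.15133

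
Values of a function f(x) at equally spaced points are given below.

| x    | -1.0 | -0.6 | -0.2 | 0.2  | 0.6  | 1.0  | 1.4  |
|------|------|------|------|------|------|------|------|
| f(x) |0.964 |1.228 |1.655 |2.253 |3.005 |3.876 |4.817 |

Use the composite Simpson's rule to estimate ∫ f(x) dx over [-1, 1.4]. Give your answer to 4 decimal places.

h = 0.4, n = 6.
(h/3)·[y₀ + 4y₁ + 2y₂ + 4y₃ + 2y₄ + 4y₅ + y₆] = 0.133333·(44.529) = 5.9372.

5.9372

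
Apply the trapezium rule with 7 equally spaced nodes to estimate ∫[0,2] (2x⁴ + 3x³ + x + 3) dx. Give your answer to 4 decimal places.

h = (2 − 0)/6 = 0.333333.
Nodes x₀,…,x₆ = 0, 0.333333, 0.666667, 1, 1.333333, 1.666667, 2.
f(x) = 2x⁴ + 3x³ + x + 3: f₀=3, f₁=3.469136, f₂=4.950617, f₃=9, f₄=17.765432, f₅=33.987654, f₆=61.
(h/2)·[f₀ + 2f₁ + 2f₂ + 2f₃ + 2f₄ + 2f₅ + f₆] = 0.166667·(202.345679) = 33.7243.

33.7243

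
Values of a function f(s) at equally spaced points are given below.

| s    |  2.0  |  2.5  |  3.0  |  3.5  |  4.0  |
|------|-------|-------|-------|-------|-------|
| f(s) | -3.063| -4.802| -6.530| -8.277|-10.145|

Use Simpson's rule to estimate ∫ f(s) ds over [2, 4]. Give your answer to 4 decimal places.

h = 0.5, n = 4.
(h/3)·[y₀ + 4y₁ + 2y₂ + 4y₃ + y₄] = 0.166667·(-78.584) = -13.0973.

-13.0973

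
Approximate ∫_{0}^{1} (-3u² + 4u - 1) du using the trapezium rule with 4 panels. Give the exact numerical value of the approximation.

h = (1 − 0)/4 = 0.25.
Nodes u₀,…,u₄ = 0, 0.25, 0.5, 0.75, 1.
f(u) = -3u² + 4u - 1: f₀=-1, f₁=-0.1875, f₂=0.25, f₃=0.3125, f₄=0.
(h/2)·[f₀ + 2f₁ + 2f₂ + 2f₃ + f₄] = 0.125·(-0.25) = -0.03125.

-0.03125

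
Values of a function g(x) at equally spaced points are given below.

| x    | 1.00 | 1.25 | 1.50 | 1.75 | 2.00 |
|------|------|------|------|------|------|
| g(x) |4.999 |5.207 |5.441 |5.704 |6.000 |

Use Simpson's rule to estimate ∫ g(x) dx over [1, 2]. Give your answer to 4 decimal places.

5.4604

h = 0.25, n = 4.
(h/3)·[y₀ + 4y₁ + 2y₂ + 4y₃ + y₄] = 0.083333·(65.525) = 5.4604.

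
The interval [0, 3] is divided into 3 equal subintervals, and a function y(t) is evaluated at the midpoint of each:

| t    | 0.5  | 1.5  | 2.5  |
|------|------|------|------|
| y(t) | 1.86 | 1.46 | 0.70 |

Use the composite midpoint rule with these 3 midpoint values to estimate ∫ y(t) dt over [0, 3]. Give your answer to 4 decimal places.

h = 1, n = 3.
h·[y(m₁) + y(m₂) + y(m₃)] = 1·(4.02) = 4.0200.

4.0200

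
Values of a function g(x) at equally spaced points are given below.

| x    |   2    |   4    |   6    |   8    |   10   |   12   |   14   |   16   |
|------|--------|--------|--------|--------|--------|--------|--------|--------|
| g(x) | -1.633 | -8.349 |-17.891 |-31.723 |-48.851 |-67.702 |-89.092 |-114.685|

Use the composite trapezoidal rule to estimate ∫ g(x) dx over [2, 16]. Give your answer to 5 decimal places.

h = 2, n = 7.
(h/2)·[y₀ + 2y₁ + 2y₂ + 2y₃ + 2y₄ + 2y₅ + 2y₆ + y₇] = 1·(-643.534) = -643.53400.

-643.53400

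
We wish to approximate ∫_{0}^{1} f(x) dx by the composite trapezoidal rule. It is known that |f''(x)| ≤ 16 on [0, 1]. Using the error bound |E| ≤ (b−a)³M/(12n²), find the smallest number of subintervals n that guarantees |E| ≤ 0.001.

Need 16/(12n²) ≤ 0.001.
n² ≥ 16/(12·0.001) = 1333.33 ⇒ n ≥ 36.5148, so the smallest n is 37.

37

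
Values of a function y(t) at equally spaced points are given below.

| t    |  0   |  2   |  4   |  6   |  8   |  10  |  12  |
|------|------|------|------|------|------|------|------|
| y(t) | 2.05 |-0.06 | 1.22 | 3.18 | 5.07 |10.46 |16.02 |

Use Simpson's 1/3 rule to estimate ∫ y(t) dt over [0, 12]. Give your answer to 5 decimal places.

56.64667

h = 2, n = 6.
(h/3)·[y₀ + 4y₁ + 2y₂ + 4y₃ + 2y₄ + 4y₅ + y₆] = 0.666667·(84.97) = 56.64667.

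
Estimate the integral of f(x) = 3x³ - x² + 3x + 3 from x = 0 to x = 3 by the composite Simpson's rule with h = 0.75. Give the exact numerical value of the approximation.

h = (3 − 0)/4 = 0.75.
Nodes x₀,…,x₄ = 0, 0.75, 1.5, 2.25, 3.
f(x) = 3x³ - x² + 3x + 3: f₀=3, f₁=5.953125, f₂=15.375, f₃=38.859375, f₄=84.
(h/3)·[f₀ + 4f₁ + 2f₂ + 4f₃ + f₄] = 0.25·(297) = 74.25.

74.25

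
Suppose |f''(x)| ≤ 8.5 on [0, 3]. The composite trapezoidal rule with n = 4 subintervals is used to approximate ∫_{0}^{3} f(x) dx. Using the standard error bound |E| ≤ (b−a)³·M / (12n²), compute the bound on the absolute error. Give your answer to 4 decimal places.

1.1953

|E| ≤ (3)³·8.5 / (12·4²) = 229.5/192 = 1.1953.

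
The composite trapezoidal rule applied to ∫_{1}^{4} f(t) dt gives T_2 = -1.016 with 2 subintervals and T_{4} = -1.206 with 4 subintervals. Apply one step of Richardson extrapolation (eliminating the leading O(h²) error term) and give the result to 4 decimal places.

R = (4·T_{4} − T_2) / 3 = (4·(-1.206) − (-1.016))/3 = (-3.808)/3 = -1.2693.

-1.2693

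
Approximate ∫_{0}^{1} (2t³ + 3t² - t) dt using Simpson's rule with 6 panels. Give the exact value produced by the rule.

1

h = (1 − 0)/6 = 0.166667.
Nodes t₀,…,t₆ = 0, 0.166667, 0.333333, 0.5, 0.666667, 0.833333, 1.
f(t) = 2t³ + 3t² - t: f₀=0, f₁=-0.074074, f₂=0.074074, f₃=0.5, f₄=1.259259, f₅=2.407407, f₆=4.
(h/3)·[f₀ + 4f₁ + 2f₂ + 4f₃ + 2f₄ + 4f₅ + f₆] = 0.055556·(18) = 1.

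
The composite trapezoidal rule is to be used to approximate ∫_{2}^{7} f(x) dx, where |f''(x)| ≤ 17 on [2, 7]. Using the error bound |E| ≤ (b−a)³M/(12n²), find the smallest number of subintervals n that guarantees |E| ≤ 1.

Need 2125/(12n²) ≤ 1.
n² ≥ 2125/(12·1) = 177.083 ⇒ n ≥ 13.3073, so the smallest n is 14.

14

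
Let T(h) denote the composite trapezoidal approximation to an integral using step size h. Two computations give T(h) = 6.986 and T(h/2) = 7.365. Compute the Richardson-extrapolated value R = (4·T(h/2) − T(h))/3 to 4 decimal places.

7.4913

R = (4·T(h/2) − T(h)) / 3 = (4·7.365 − 6.986)/3 = (22.474)/3 = 7.4913.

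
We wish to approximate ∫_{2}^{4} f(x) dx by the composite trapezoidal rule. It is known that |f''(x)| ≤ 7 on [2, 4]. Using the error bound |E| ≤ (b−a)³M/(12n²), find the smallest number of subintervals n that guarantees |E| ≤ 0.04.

11

Need 56/(12n²) ≤ 0.04.
n² ≥ 56/(12·0.04) = 116.667 ⇒ n ≥ 10.8012, so the smallest n is 11.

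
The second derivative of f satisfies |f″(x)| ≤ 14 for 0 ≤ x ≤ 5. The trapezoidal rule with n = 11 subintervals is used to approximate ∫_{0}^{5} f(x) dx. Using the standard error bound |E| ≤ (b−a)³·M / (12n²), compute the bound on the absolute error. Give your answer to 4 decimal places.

|E| ≤ (5)³·14 / (12·11²) = 1750/1452 = 1.2052.

1.2052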